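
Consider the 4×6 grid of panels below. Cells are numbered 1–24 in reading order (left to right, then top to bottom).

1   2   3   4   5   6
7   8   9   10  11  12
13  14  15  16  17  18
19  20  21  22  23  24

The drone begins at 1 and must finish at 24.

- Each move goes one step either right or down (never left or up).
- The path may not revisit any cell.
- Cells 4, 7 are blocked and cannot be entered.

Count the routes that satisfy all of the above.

25

A right/down-only route from 1 to 24 makes exactly 3 down-moves and 5 right-moves in some order.
With no other constraints that would be C(8,3) = 56 routes.
Subtract routes through each blocked cell (inclusion–exclusion for overlaps): − through 4: 10 − through 7: 21 → 25.
That gives 25 routes.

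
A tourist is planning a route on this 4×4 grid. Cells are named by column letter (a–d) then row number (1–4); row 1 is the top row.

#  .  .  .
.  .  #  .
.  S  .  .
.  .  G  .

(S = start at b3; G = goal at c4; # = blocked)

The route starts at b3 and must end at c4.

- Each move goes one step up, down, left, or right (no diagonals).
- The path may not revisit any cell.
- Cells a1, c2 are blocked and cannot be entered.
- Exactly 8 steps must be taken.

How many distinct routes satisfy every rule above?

2

Need simple routes of exactly 8 moves from b3 to c4 (Manhattan distance 2, so 3 moves are spent on a detour and 3 undoing it).
Enumerating: b3 b2 b1 c1 d1 d2 d3 d4 c4 | b3 b2 b1 c1 d1 d2 d3 c3 c4.
That gives 2 routes.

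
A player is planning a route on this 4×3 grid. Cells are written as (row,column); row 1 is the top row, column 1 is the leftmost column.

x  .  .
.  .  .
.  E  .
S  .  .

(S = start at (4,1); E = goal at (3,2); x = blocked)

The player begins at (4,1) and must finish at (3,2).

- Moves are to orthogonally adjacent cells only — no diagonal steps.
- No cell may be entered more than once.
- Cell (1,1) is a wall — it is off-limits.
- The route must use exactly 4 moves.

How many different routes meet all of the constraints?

2

Need simple routes of exactly 4 moves from (4,1) to (3,2) (Manhattan distance 2, so 1 moves are spent on a detour and 1 undoing it).
Enumerating: (4,1) (3,1) (2,1) (2,2) (3,2) | (4,1) (4,2) (4,3) (3,3) (3,2).
That gives 2 routes.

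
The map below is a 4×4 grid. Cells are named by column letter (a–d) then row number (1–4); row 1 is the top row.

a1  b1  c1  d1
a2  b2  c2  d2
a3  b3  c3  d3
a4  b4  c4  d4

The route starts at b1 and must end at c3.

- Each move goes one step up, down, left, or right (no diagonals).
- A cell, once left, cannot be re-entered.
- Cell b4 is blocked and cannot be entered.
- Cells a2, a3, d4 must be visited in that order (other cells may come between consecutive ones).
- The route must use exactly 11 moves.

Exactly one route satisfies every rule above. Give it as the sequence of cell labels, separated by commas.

b1, a1, a2, a3, b3, b2, c2, d2, d3, d4, c4, c3

The waypoints must appear in the order a2, a3, d4, with no cell reused.
Route from b1: left 1 to a1, down 2 to a3, right 1 to b3, up 1 to b2, right 2 to d2, down 2 to d4, left 1 to c4, up 1 to c3 — 11 moves in all.
Check: order respected (a2 at step 2, a3 at step 3, d4 at step 9); 11 moves as required.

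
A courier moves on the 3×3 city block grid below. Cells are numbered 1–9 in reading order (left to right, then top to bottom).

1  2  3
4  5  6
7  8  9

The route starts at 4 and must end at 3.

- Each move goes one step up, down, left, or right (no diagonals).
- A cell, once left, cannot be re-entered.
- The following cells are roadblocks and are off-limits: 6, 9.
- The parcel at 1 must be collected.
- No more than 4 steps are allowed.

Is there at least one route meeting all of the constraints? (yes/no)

yes

One route that works: 4 → 1 → 2 → 3.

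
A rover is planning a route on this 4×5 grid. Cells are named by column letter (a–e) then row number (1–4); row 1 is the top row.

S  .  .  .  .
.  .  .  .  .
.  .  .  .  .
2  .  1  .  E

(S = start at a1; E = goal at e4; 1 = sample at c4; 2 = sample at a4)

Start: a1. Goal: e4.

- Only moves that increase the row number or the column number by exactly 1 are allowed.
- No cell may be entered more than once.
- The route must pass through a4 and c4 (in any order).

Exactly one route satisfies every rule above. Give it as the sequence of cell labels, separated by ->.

Moves only go right or down, so the column and row indices never decrease.
Route from a1: down 3 to a4, right 4 to e4 — 7 moves in all.
Check: all required cells visited.

a1 -> a2 -> a3 -> a4 -> b4 -> c4 -> d4 -> e4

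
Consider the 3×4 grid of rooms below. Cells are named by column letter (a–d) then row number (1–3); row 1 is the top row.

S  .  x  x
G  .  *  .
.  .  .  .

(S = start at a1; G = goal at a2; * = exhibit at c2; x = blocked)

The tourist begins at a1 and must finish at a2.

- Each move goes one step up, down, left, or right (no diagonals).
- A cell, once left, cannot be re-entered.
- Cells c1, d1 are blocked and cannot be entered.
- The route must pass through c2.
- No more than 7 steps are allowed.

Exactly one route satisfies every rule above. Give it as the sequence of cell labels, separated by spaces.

a1 b1 b2 c2 c3 b3 a3 a2

Any route must reach c2 and still end at a2 within 7 moves, so the order of the required stops is forced.
Route from a1: right 1 to b1, down 1 to b2, right 1 to c2, down 1 to c3, left 2 to a3, up 1 to a2 — 7 moves in all.
Check: all required cells visited; 7 ≤ 7 moves.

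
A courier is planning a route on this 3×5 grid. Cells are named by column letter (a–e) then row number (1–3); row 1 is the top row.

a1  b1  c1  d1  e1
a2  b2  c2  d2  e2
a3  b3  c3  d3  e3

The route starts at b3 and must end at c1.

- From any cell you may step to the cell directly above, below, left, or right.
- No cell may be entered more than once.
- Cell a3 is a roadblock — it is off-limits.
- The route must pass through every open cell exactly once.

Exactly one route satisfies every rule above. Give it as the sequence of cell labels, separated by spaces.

b3 c3 d3 e3 e2 e1 d1 d2 c2 b2 a2 a1 b1 c1

Need to visit all 14 open cells exactly once, starting at b3 and ending at c1.
Cell e3 has only two open neighbours (e2 and d3), so the path must pass straight through it: one of those is the cell it's entered from and the other is where it exits.
Route from b3: right 3 to e3, up 2 to e1, left 1 to d1, down 1 to d2, left 3 to a2, up 1 to a1, right 2 to c1 — 13 moves in all.
Check: all 14 open cells covered.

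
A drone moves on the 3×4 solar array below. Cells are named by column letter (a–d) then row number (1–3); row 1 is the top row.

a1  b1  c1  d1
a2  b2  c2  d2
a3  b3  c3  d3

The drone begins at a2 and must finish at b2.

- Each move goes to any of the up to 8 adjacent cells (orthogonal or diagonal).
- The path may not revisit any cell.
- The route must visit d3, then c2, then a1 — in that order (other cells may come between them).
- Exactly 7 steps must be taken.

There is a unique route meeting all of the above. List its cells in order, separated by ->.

a2 -> b3 -> c3 -> d3 -> c2 -> b1 -> a1 -> b2

The waypoints must appear in the order d3, c2, a1, with no cell reused.
Route from a2: down-right 1 to b3, right 2 to d3, up-left 2 to b1, left 1 to a1, down-right 1 to b2 — 7 moves in all.
Check: order respected (d3 at step 3, c2 at step 4, a1 at step 6); 7 moves as required.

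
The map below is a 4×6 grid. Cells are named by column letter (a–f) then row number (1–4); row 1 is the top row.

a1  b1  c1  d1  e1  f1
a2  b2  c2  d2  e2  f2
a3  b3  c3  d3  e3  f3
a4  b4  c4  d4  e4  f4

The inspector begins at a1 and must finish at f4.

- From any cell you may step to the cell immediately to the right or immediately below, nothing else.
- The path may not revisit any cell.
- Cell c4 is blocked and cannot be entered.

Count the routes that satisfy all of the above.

46

A right/down-only route from a1 to f4 makes exactly 3 down-moves and 5 right-moves in some order.
With no other constraints that would be C(8,3) = 56 routes.
Subtract routes through each blocked cell (inclusion–exclusion for overlaps): − through c4: 10 → 46.
That gives 46 routes.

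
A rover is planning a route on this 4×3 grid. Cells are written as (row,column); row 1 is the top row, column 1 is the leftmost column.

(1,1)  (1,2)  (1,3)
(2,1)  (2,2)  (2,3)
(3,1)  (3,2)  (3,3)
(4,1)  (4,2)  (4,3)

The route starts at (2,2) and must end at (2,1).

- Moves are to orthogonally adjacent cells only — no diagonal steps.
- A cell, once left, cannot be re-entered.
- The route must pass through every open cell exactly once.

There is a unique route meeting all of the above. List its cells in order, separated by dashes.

(2,2) - (3,2) - (3,1) - (4,1) - (4,2) - (4,3) - (3,3) - (2,3) - (1,3) - (1,2) - (1,1) - (2,1)

Need to visit all 12 open cells exactly once, starting at (2,2) and ending at (2,1).
Route from (2,2): down 1 to (3,2), left 1 to (3,1), down 1 to (4,1), right 2 to (4,3), up 3 to (1,3), left 2 to (1,1), down 1 to (2,1) — 11 moves in all.
Check: all 12 open cells covered.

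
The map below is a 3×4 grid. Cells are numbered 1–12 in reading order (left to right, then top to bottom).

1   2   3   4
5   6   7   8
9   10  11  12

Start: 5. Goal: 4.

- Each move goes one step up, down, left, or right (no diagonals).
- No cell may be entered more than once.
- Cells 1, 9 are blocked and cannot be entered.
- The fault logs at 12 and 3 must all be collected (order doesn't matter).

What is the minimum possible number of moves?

8

Any route passes through 12 and 3 in some order between 5 and 4. Summing Manhattan distances along each leg and taking the cheapest ordering (5 → 12 → 3 → 4) gives a lower bound of 4 + 3 + 1 = 8 moves.
A route of 8 moves achieves this: 5 → 6 → 2 → 3 → 7 → 11 → 12 → 8 → 4.
Since 8 matches the lower bound, it is optimal.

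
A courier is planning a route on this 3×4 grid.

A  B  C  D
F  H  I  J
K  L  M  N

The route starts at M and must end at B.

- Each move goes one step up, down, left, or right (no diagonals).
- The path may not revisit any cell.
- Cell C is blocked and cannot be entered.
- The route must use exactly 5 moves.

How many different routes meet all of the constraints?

Need simple routes of exactly 5 moves from M to B (Manhattan distance 3, so 1 moves are spent on a detour and 1 undoing it).
Enumerating: M I H F A B | M L H F A B | M L K F A B | M L K F H B | M N J I H B.
That gives 5 routes.

5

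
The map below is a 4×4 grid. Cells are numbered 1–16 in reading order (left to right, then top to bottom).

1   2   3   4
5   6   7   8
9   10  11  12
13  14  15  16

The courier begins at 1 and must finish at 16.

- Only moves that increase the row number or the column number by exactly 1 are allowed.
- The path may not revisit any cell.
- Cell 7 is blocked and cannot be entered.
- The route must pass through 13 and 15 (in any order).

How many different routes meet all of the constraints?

1

A right/down-only route from 1 to 16 makes exactly 3 down-moves and 3 right-moves in some order.
With no other constraints that would be C(6,3) = 20 routes.
A monotone route can only reach the required cells in the order 13, 15, so split there and multiply the segment counts (each segment already excludes blocked cells): 1→13: 1; 13→15: 1; 15→16: 1; product = 1.
That gives 1 route.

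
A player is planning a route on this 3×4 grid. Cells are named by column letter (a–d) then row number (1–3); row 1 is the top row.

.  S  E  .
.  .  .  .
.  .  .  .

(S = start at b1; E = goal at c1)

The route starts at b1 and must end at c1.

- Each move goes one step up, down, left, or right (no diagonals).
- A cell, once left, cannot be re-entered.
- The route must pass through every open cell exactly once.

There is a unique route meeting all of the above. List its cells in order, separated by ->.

b1 -> a1 -> a2 -> a3 -> b3 -> b2 -> c2 -> c3 -> d3 -> d2 -> d1 -> c1

Need to visit all 12 open cells exactly once, starting at b1 and ending at c1.
Cell a1 has only two open neighbours (a2 and b1), so the path must pass straight through it: one of those is the cell it's entered from and the other is where it exits.
Route from b1: left 1 to a1, down 2 to a3, right 1 to b3, up 1 to b2, right 1 to c2, down 1 to c3, right 1 to d3, up 2 to d1, left 1 to c1 — 11 moves in all.
Check: all 12 open cells covered.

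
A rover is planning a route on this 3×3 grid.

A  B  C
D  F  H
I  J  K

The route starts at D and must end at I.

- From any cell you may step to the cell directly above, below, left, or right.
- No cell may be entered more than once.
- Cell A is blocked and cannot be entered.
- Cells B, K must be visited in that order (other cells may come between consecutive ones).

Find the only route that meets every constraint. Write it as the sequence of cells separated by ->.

D -> F -> B -> C -> H -> K -> J -> I

The waypoints must appear in the order B, K, with no cell reused.
Route from D: right to F, up to B, right to C, 2× down (reaching K), 2× left (reaching I) — 7 moves in all.
Check: order respected (B at step 2, K at step 5).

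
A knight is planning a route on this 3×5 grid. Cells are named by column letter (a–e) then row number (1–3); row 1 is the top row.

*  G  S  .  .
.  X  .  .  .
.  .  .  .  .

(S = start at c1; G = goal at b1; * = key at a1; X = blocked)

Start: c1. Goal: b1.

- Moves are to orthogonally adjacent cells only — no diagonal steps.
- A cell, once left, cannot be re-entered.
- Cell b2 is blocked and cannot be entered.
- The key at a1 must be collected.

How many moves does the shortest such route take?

7

Any route passes through a1 somewhere between c1 and b1. Summing Manhattan distances along the two legs (c1 → a1 → b1) gives a lower bound of 2 + 1 = 3 moves.
The shortest route satisfying every rule uses 7 moves: c1 → c2 → c3 → b3 → a3 → a2 → a1 → b1.
The bound of 3 isn't tight here; checking systematically, no route of length 3 through 6 satisfies every constraint (on a 4-connected grid the length of any start-to-goal walk has the same parity as the Manhattan bound, so only lengths 3, 5, 7, … need checking), so 7 is the minimum.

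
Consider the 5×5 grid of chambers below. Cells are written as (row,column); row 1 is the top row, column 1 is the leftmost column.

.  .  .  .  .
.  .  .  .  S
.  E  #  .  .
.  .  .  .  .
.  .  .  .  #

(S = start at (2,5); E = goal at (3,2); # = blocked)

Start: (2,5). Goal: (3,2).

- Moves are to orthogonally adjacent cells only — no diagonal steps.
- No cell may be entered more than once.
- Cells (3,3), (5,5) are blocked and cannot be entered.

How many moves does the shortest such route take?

4

The Manhattan distance from (2,5) to (3,2) is |2−3| + |5−2| = 4, so at least 4 moves are needed.
A route of 4 moves achieves this: (2,5) → (2,4) → (2,3) → (2,2) → (3,2).
Since 4 matches the lower bound, it is optimal.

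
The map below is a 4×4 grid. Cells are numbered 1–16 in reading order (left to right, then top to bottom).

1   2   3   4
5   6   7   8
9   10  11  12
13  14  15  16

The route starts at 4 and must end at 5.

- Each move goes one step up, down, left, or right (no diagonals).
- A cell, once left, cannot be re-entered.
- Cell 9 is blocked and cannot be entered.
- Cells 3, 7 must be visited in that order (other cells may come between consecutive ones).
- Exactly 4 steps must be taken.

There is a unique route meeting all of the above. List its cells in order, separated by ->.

The waypoints must appear in the order 3, 7, with no cell reused.
Route from 4: left 1 to 3, down 1 to 7, left 2 to 5 — 4 moves in all.
Check: order respected (3 at step 1, 7 at step 2); 4 moves as required.

4 -> 3 -> 7 -> 6 -> 5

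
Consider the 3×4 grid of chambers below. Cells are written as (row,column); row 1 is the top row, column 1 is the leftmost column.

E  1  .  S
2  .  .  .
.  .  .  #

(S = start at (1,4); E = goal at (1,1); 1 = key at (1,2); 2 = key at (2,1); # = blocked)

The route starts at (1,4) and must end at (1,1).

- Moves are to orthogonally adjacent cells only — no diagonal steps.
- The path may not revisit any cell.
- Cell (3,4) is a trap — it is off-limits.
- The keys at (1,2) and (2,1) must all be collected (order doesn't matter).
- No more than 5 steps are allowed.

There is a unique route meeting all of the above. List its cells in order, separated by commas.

The budget equals the shortest possible length, so every move has to be on a shortest route through the required cells.
Route from (1,4): left 2 to (1,2), down 1 to (2,2), left 1 to (2,1), up 1 to (1,1) — 5 moves in all.
Check: all required cells visited; 5 ≤ 5 moves.

(1,4), (1,3), (1,2), (2,2), (2,1), (1,1)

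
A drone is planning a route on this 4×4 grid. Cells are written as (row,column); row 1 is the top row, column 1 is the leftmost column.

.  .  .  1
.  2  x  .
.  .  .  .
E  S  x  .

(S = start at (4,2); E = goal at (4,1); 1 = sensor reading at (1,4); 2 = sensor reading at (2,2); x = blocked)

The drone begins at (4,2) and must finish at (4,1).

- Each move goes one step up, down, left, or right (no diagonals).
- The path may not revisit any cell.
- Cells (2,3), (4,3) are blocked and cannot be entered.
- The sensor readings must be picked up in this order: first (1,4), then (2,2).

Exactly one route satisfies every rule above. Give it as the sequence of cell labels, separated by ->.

(4,2) -> (3,2) -> (3,3) -> (3,4) -> (2,4) -> (1,4) -> (1,3) -> (1,2) -> (2,2) -> (2,1) -> (3,1) -> (4,1)

The waypoints must appear in the order (1,4), (2,2), with no cell reused.
Route from (4,2): up to (3,2), 2× right (reaching (3,4)), 2× up (reaching (1,4)), 2× left (reaching (1,2)), down to (2,2), left to (2,1), 2× down (reaching (4,1)) — 11 moves in all.
Check: order respected (1 at step 5, 2 at step 8).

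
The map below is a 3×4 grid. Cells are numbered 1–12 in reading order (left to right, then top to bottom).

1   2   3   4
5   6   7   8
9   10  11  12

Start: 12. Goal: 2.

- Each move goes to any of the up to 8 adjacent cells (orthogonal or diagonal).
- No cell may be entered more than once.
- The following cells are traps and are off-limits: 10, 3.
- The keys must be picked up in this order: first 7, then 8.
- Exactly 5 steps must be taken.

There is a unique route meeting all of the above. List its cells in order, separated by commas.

12, 7, 8, 11, 6, 2

The waypoints must appear in the order 7, 8, with no cell reused.
Route from 12: up-left 1 to 7, right 1 to 8, down-left 1 to 11, up-left 1 to 6, up 1 to 2 — 5 moves in all.
Check: order respected (7 at step 1, 8 at step 2); 5 moves as required.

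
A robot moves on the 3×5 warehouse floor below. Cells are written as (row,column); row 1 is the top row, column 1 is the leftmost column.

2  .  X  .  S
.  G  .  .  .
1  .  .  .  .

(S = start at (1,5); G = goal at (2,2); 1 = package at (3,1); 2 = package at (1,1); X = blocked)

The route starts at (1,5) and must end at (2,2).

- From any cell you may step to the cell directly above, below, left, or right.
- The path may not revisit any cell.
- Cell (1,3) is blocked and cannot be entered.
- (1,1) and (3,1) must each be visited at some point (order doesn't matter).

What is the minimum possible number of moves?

10

Any route passes through (1,1) and (3,1) in some order between (1,5) and (2,2). Summing Manhattan distances along each leg and taking the cheapest ordering ((1,5) → (1,1) → (3,1) → (2,2)) gives a lower bound of 4 + 2 + 2 = 8 moves.
That bound ignores the blocked cells. Measuring each leg by the fewest moves that actually steer around them ((1,5)→(3,1): 6; (3,1)→(1,1): 2; (1,1)→(2,2): 2) raises the lower bound to 10.
A route of 10 moves exists: (1,5) → (2,5) → (3,5) → (3,4) → (3,3) → (3,2) → (3,1) → (2,1) → (1,1) → (1,2) → (2,2).
Since 10 matches that lower bound, it is optimal.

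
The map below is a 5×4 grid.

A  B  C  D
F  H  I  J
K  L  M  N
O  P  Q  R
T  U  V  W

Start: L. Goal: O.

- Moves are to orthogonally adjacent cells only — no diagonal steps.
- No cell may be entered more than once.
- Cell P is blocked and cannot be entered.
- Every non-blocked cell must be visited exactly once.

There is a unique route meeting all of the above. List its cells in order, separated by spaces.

L K F A B H I C D J N M Q R W V U T O

Need to visit all 19 open cells exactly once, starting at L and ending at O.
Cell T has only two open neighbours (O and U), so the path must pass straight through it: one of those is the cell it's entered from and the other is where it exits.
Route from L: left 1 to K, up 2 to A, right 1 to B, down 1 to H, right 1 to I, up 1 to C, right 1 to D, down 2 to N, left 1 to M, down 1 to Q, right 1 to R, down 1 to W, left 3 to T, up 1 to O — 18 moves in all.
Check: all 19 open cells covered.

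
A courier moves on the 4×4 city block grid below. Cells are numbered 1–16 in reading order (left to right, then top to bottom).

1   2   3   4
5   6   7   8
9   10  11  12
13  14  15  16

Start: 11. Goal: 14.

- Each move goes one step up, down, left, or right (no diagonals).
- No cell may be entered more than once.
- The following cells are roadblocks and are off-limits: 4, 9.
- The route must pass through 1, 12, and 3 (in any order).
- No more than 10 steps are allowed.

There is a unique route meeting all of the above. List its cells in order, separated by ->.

The budget equals the shortest possible length, so every move has to be on a shortest route through the required cells.
Route from 11: right to 12, up to 8, left to 7, up to 3, 2× left (reaching 1), down to 5, right to 6, 2× down (reaching 14) — 10 moves in all.
Check: all required cells visited; 10 ≤ 10 moves.

11 -> 12 -> 8 -> 7 -> 3 -> 2 -> 1 -> 5 -> 6 -> 10 -> 14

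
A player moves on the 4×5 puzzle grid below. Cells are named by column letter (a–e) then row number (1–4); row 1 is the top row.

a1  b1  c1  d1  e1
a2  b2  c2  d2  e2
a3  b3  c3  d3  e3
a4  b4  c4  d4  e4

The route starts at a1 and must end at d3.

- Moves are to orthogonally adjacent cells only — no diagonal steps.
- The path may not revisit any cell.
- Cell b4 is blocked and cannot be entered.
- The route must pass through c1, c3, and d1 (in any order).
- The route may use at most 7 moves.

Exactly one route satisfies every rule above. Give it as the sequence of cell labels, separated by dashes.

a1 - b1 - c1 - d1 - d2 - c2 - c3 - d3

The budget equals the shortest possible length, so every move has to be on a shortest route through the required cells.
Route from a1: 3× right (reaching d1), down to d2, left to c2, down to c3, right to d3 — 7 moves in all.
Check: all required cells visited; 7 ≤ 7 moves.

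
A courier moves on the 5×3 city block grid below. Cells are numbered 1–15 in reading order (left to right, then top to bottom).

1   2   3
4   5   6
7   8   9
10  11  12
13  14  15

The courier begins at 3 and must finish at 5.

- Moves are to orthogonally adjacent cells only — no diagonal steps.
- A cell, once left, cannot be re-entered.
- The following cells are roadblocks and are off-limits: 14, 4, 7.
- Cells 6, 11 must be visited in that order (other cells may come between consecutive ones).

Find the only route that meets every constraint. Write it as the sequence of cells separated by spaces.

The waypoints must appear in the order 6, 11, with no cell reused.
Route from 3: down 3 to 12, left 1 to 11, up 2 to 5 — 6 moves in all.
Check: order respected (6 at step 1, 11 at step 4).

3 6 9 12 11 8 5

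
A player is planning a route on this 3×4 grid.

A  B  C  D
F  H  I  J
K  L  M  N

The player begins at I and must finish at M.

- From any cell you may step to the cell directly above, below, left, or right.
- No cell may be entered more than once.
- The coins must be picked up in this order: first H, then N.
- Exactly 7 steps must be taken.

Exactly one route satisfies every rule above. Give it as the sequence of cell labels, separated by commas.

I, H, B, C, D, J, N, M

The waypoints must appear in the order H, N, with no cell reused.
Route from I: left to H, up to B, 2× right (reaching D), 2× down (reaching N), left to M — 7 moves in all.
Check: order respected (H at step 1, N at step 6); 7 moves as required.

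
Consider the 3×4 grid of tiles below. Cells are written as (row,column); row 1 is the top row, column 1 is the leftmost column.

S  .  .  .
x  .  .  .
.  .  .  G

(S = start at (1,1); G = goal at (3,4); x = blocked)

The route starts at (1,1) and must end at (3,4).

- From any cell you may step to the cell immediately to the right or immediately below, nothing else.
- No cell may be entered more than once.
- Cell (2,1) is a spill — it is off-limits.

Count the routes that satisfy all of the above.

6

A right/down-only route from (1,1) to (3,4) makes exactly 2 down-moves and 3 right-moves in some order.
With no other constraints that would be C(5,2) = 10 routes.
Subtract routes through each blocked cell (inclusion–exclusion for overlaps): − through (2,1): 4 → 6.
That gives 6 routes.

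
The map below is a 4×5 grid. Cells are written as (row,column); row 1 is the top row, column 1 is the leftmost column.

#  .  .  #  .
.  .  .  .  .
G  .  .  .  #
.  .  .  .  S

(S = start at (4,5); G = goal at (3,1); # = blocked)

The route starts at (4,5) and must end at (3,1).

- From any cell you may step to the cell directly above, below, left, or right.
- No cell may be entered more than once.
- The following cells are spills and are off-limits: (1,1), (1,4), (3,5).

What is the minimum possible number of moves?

The Manhattan distance from (4,5) to (3,1) is |4−3| + |5−1| = 5, so at least 5 moves are needed.
A route of 5 moves achieves this: (4,5) → (4,4) → (3,4) → (3,3) → (3,2) → (3,1).
Since 5 matches the lower bound, it is optimal.

5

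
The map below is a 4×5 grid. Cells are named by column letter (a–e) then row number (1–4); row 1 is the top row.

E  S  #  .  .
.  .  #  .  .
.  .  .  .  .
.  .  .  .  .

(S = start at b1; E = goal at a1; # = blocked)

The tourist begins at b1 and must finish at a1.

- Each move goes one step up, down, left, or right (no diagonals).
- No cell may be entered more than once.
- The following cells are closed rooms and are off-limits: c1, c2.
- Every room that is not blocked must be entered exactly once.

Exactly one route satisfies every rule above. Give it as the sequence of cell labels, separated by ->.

Need to visit all 18 open cells exactly once, starting at b1 and ending at a1.
Cell a4 has only two open neighbours (a3 and b4), so the path must pass straight through it: one of those is the cell it's entered from and the other is where it exits.
Route from b1: down 2 to b3, right 2 to d3, up 2 to d1, right 1 to e1, down 3 to e4, left 4 to a4, up 3 to a1 — 17 moves in all.
Check: all 18 open cells covered.

b1 -> b2 -> b3 -> c3 -> d3 -> d2 -> d1 -> e1 -> e2 -> e3 -> e4 -> d4 -> c4 -> b4 -> a4 -> a3 -> a2 -> a1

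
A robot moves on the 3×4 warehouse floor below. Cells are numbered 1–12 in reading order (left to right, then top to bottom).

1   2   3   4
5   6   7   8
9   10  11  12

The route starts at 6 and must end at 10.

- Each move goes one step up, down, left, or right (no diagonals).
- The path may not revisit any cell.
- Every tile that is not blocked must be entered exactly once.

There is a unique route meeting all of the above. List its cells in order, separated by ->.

6 -> 7 -> 11 -> 12 -> 8 -> 4 -> 3 -> 2 -> 1 -> 5 -> 9 -> 10

Need to visit all 12 open cells exactly once, starting at 6 and ending at 10.
Cell 9 has only two open neighbours (5 and 10), so the path must pass straight through it: one of those is the cell it's entered from and the other is where it exits.
Route from 6: right to 7, down to 11, right to 12, 2× up (reaching 4), 3× left (reaching 1), 2× down (reaching 9), right to 10 — 11 moves in all.
Check: all 12 open cells covered.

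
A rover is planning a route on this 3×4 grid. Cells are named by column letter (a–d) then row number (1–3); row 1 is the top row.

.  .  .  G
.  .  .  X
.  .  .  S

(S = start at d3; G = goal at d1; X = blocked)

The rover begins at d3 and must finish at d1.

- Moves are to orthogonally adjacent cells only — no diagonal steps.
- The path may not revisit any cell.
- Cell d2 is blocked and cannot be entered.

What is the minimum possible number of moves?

The Manhattan distance from d3 to d1 is |3−1| + |4−4| = 2, so at least 2 moves are needed.
That bound ignores the blocked cells. Measuring each leg by the fewest moves that actually steer around them (d3→d1: 4) raises the lower bound to 4.
A route of 4 moves exists: d3 → c3 → c2 → c1 → d1.
Since 4 matches that lower bound, it is optimal.

4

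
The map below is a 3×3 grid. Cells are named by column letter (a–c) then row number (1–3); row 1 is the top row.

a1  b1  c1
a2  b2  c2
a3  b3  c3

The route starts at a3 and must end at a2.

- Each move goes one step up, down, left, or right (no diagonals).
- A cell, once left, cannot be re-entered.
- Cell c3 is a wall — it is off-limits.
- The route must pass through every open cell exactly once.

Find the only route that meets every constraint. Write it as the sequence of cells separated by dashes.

Need to visit all 8 open cells exactly once, starting at a3 and ending at a2.
Cell c2 has only two open neighbours (c1 and b2), so the path must pass straight through it: one of those is the cell it's entered from and the other is where it exits.
Route from a3: right to b3, up to b2, right to c2, up to c1, 2× left (reaching a1), down to a2 — 7 moves in all.
Check: all 8 open cells covered.

a3 - b3 - b2 - c2 - c1 - b1 - a1 - a2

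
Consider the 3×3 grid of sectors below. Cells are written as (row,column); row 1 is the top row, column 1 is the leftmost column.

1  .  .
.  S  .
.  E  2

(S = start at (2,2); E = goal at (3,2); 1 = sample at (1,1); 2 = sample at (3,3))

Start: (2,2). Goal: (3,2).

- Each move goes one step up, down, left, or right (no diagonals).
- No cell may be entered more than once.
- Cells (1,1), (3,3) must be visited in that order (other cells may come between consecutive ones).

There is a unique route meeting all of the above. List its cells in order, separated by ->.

(2,2) -> (2,1) -> (1,1) -> (1,2) -> (1,3) -> (2,3) -> (3,3) -> (3,2)

The waypoints must appear in the order (1,1), (3,3), with no cell reused.
Route from (2,2): left to (2,1), up to (1,1), 2× right (reaching (1,3)), 2× down (reaching (3,3)), left to (3,2) — 7 moves in all.
Check: order respected (1 at step 2, 2 at step 6).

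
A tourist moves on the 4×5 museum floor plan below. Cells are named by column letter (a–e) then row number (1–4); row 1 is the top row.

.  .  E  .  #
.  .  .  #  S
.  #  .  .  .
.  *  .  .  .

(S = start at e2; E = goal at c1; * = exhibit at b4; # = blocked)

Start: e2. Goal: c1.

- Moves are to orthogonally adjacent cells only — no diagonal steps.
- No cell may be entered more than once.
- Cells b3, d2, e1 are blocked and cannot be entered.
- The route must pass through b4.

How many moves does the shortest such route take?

Any route passes through b4 somewhere between e2 and c1. Summing Manhattan distances along the two legs (e2 → b4 → c1) gives a lower bound of 5 + 4 = 9 moves.
The shortest route satisfying every rule uses 11 moves: e2 → e3 → e4 → d4 → c4 → b4 → a4 → a3 → a2 → a1 → b1 → c1.
The bound of 9 isn't tight here; checking systematically, no route of length 9 through 10 satisfies every constraint, so 11 is the minimum.

11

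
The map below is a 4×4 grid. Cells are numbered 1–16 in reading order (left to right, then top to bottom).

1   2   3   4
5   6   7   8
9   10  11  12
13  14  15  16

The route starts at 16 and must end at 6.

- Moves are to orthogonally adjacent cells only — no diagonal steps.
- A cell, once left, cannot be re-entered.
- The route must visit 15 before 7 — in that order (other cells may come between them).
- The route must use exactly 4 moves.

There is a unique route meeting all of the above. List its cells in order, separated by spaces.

16 15 11 7 6

The waypoints must appear in the order 15, 7, with no cell reused.
Route from 16: left to 15, 2× up (reaching 7), left to 6 — 4 moves in all.
Check: order respected (15 at step 1, 7 at step 3); 4 moves as required.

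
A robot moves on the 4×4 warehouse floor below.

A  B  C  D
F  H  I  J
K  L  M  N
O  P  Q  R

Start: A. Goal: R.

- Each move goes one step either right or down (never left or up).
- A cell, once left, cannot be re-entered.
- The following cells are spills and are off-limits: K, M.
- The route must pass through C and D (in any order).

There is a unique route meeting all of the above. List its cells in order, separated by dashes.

A - B - C - D - J - N - R

Moves only go right or down, so the column and row indices never decrease.
Route from A: 3× right (reaching D), 3× down (reaching R) — 6 moves in all.
Check: all required cells visited.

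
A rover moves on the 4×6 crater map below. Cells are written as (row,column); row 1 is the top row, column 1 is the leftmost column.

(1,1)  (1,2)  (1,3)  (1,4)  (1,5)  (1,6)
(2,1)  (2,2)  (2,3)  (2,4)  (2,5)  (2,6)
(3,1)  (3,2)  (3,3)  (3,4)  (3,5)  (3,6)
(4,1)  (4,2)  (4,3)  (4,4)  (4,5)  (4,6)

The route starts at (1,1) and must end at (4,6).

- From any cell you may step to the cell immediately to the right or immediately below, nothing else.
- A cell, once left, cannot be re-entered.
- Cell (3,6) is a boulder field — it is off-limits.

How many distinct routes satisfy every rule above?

A right/down-only route from (1,1) to (4,6) makes exactly 3 down-moves and 5 right-moves in some order.
With no other constraints that would be C(8,3) = 56 routes.
Subtract routes through each blocked cell (inclusion–exclusion for overlaps): − through (3,6): 21 → 35.
That gives 35 routes.

35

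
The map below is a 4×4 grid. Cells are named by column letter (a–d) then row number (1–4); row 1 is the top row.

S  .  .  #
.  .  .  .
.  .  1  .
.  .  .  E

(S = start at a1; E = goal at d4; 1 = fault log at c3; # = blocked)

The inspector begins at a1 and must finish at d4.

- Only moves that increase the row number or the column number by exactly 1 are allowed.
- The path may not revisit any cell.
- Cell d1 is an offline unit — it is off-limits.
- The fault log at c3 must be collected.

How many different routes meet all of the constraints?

A right/down-only route from a1 to d4 makes exactly 3 down-moves and 3 right-moves in some order.
With no other constraints that would be C(6,3) = 20 routes.
Split at c3 and multiply the segment counts (each segment already excludes blocked cells): a1→c3: 6; c3→d4: 2; product = 12.
That gives 12 routes.

12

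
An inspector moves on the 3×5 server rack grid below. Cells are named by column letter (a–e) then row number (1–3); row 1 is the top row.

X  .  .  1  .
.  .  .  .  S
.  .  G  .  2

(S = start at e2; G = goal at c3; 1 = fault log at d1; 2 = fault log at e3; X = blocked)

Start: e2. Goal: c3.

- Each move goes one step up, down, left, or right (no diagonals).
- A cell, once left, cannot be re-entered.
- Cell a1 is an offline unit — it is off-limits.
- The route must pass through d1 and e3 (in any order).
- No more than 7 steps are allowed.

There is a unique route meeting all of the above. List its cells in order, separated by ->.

Any route must reach d1 and e3 and still end at c3 within 7 moves, so the order of the required stops is forced.
Route from e2: down to e3, left to d3, 2× up (reaching d1), left to c1, 2× down (reaching c3) — 7 moves in all.
Check: all required cells visited; 7 ≤ 7 moves.

e2 -> e3 -> d3 -> d2 -> d1 -> c1 -> c2 -> c3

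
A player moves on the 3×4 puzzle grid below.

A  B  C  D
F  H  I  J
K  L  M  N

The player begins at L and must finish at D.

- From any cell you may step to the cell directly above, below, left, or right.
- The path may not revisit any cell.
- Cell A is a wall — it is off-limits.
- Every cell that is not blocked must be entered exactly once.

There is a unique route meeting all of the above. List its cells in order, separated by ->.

L -> K -> F -> H -> B -> C -> I -> M -> N -> J -> D

Need to visit all 11 open cells exactly once, starting at L and ending at D.
Cell B has only two open neighbours (H and C), so the path must pass straight through it: one of those is the cell it's entered from and the other is where it exits.
Route from L: left 1 to K, up 1 to F, right 1 to H, up 1 to B, right 1 to C, down 2 to M, right 1 to N, up 2 to D — 10 moves in all.
Check: all 11 open cells covered.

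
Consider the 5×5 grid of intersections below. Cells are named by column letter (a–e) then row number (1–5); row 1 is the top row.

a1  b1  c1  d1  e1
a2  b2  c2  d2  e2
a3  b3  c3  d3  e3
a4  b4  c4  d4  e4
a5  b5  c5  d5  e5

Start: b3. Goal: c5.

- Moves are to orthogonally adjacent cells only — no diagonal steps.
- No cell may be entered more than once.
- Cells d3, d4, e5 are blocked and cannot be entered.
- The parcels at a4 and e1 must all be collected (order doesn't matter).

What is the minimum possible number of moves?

Any route passes through a4 and e1 in some order between b3 and c5. Summing Manhattan distances along each leg and taking the cheapest ordering (b3 → e1 → a4 → c5) gives a lower bound of 5 + 7 + 3 = 15 moves.
A route of 15 moves achieves this: b3 → b2 → b1 → c1 → d1 → e1 → e2 → d2 → c2 → c3 → c4 → b4 → a4 → a5 → b5 → c5.
Since 15 matches the lower bound, it is optimal.

15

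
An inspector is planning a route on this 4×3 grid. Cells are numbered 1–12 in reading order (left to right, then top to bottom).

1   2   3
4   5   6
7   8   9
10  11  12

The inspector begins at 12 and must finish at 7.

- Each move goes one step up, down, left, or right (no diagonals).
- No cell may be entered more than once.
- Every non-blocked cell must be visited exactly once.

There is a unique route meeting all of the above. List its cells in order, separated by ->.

Need to visit all 12 open cells exactly once, starting at 12 and ending at 7.
Cell 3 has only two open neighbours (6 and 2), so the path must pass straight through it: one of those is the cell it's entered from and the other is where it exits.
Route from 12: up 3 to 3, left 2 to 1, down 1 to 4, right 1 to 5, down 2 to 11, left 1 to 10, up 1 to 7 — 11 moves in all.
Check: all 12 open cells covered.

12 -> 9 -> 6 -> 3 -> 2 -> 1 -> 4 -> 5 -> 8 -> 11 -> 10 -> 7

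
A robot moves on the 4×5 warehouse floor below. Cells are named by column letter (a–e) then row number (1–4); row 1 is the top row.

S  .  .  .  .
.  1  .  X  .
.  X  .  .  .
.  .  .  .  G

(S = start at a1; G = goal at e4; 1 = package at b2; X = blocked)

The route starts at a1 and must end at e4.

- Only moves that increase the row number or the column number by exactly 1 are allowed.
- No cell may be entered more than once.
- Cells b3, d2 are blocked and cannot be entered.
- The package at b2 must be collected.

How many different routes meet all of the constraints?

6

A right/down-only route from a1 to e4 makes exactly 3 down-moves and 4 right-moves in some order.
With no other constraints that would be C(7,3) = 35 routes.
Split at b2 and multiply the segment counts (each segment already excludes blocked cells): a1→b2: 2; b2→e4: 3; product = 6.
That gives 6 routes.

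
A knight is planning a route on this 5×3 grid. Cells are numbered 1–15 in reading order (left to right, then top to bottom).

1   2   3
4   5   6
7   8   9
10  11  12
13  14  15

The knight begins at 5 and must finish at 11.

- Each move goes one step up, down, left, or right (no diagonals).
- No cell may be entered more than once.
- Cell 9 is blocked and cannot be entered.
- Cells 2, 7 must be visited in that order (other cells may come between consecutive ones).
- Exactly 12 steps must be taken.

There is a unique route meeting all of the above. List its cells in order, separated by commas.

The waypoints must appear in the order 2, 7, with no cell reused.
Route from 5: right 1 to 6, up 1 to 3, left 2 to 1, down 4 to 13, right 2 to 15, up 1 to 12, left 1 to 11 — 12 moves in all.
Check: order respected (2 at step 3, 7 at step 6); 12 moves as required.

5, 6, 3, 2, 1, 4, 7, 10, 13, 14, 15, 12, 11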